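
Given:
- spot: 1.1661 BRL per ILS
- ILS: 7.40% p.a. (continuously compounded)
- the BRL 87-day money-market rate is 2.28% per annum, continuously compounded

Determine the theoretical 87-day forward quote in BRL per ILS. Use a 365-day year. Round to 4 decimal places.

1.1520

T = 87/365 years.
BRL growth factor: e^(0.0228×87/365) = 1.0054493.
ILS accumulates by e^(0.0740×87/365) = 1.0177948.
CIP: F = S · (grow BRL)/(grow ILS) = 1.1661 × 1.0054493/1.0177948 = 1.151956 BRL per ILS.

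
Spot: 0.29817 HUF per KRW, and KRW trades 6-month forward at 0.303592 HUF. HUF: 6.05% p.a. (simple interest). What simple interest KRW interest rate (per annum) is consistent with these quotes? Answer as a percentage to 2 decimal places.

2.37%

T = 6/12 years.
By CIP, F/S equals the HUF-to-KRW growth ratio: 0.303592/0.29817 = 1.0181843.
The HUF side grows by 1 + 0.0605×6/12 = 1.030250.
That pins the KRW growth at 1.0118502.
(1.0118502 − 1)/T = 0.023700, i.e. 2.37%.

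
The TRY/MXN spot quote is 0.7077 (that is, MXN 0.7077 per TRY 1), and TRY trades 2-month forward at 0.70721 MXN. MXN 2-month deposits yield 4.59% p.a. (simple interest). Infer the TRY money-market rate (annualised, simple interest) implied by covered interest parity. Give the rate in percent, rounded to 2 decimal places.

5.01%

T = 2/12 years.
F/S = 0.70721/0.7077 = 0.9993076 = (growth of MXN) / (growth of TRY).
MXN growth factor: 1 + 0.0459×2/12 = 1.007650.
Hence g_TRY = 1.0083482.
r = (1.0083482 − 1)/(2/12) = 0.050089 → 5.01%.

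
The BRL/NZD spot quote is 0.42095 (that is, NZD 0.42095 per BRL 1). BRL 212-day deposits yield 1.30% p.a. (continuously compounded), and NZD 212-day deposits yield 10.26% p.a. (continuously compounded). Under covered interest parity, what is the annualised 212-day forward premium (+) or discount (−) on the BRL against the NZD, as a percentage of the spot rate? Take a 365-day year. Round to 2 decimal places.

+9.20%

T = 212/365 years.
No-arbitrage forward: 0.42095 × 1.0614038 / 1.0075793 = 0.44343699 NZD/BRL.
Annualised premium = (F − S)/S × (1/T) = (0.44343699 − 0.42095)/0.42095 ÷ (212/365) = 9.20%.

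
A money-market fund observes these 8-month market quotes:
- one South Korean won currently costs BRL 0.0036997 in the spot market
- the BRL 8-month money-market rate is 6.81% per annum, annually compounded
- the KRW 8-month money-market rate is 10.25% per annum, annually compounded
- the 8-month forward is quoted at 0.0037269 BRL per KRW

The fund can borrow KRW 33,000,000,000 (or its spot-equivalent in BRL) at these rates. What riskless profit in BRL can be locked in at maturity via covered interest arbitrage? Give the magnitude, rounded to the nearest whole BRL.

T = 8/12 years.
Invest the KRW and cover forward: 33,000,000,000 × 1.06721617466 × 0.0037269 = BRL 131,254,462.72.
Convert at spot and invest in BRL: 33,000,000,000 × 0.0036997 × 1.04489971337 = BRL 127,571,910.50.
The quoted forward overvalues KRW, so borrow BRL, buy KRW at spot, deposit the KRW at 10.25%, and sell the proceeds forward at 0.0037269.
Arbitrage profit = |131,254,462.72 − 127,571,910.50| = BRL 3,682,552.

BRL 3,682,552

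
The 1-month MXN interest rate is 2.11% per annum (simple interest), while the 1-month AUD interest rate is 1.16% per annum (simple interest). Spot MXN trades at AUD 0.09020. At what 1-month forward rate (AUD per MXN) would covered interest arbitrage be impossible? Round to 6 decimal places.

T = 1/12 years.
AUD growth factor: 1 + 0.0116×1/12 = 1.0009667.
Growth of 1 MXN over T: 1 + 0.0211×1/12 = 1.0017583.
CIP: F = S · (grow AUD)/(grow MXN) = 0.0902 × 1.0009667/1.0017583 = 0.09012872 AUD per MXN.

0.090129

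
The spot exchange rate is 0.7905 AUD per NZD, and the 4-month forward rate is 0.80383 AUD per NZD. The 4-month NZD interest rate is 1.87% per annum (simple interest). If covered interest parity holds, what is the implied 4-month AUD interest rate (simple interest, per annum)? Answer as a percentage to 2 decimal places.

6.96%

T = 4/12 years.
By CIP, F/S equals the AUD-to-NZD growth ratio: 0.80383/0.7905 = 1.0168627.
NZD growth factor: 1 + 0.0187×4/12 = 1.0062333.
That pins the AUD growth at 1.0232011.
r = (1.0232011 − 1)/(4/12) = 0.069603 → 6.96%.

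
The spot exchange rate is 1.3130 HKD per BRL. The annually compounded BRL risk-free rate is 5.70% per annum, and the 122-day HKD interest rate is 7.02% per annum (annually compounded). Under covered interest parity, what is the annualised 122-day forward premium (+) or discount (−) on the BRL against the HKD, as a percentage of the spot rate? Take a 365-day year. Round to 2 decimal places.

T = 122/365 years.
F = S · g_HKD/g_BRL = 1.313 × 1.0229362/1.0187016 = 1.3184580.
Annualised premium = (F − S)/S × (1/T) = (1.3184580 − 1.313)/1.313 ÷ (122/365) = 1.24%.

+1.24%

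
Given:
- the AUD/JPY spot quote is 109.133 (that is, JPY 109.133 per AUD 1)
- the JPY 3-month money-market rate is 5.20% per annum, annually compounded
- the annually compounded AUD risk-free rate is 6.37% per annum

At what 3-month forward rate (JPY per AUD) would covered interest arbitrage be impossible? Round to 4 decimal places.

T = 3/12 years.
JPY accumulates by (1 + 0.0520)^(3/12) = 1.012753925.
AUD accumulates by (1 + 0.0637)^(3/12) = 1.015558136.
So F = 109.133 × 1.012753925 / 1.015558136 = 108.831656 (JPY/AUD).

108.8317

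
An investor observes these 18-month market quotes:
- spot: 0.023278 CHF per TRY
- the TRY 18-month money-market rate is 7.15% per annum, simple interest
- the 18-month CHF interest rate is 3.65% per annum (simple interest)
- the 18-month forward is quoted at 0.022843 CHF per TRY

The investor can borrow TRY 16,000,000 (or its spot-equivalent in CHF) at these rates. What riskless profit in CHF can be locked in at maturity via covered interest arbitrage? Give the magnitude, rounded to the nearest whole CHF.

CHF 11,847

T = 18/12 years.
Keep in TRY, deliver into the forward: 16,000,000·1.107250·0.022843 = CHF 404,686.59.
Swap to CHF now, deposit: 16,000,000·0.023278·1.054750 = CHF 392,839.53.
The quoted forward overvalues TRY, so borrow CHF, buy TRY at spot, deposit the TRY at 7.15%, and sell the proceeds forward at 0.022843.
Arbitrage profit = |404,686.59 − 392,839.53| = CHF 11,847.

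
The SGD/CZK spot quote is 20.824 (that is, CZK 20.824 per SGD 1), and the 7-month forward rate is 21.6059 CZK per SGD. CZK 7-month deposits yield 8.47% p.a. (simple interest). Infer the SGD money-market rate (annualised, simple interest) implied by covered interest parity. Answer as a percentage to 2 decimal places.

T = 7/12 years.
F/S = 21.6059/20.824 = 1.0375480 = (growth of CZK) / (growth of SGD).
The CZK side grows by 1 + 0.0847×7/12 = 1.0494083.
So the SGD growth factor = 1.0114311.
(1.0114311 − 1)/T = 0.019596, i.e. 1.96%.

1.96%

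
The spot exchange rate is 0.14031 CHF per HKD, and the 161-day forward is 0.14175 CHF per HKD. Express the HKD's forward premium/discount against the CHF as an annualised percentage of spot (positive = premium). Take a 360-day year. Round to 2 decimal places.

+2.29%

T = 161/360 years.
Period premium: (0.14175 − 0.14031)/0.14031 = 0.0102630.
Per annum: 0.0102630 / (161/360) = 0.022948 = 2.29%.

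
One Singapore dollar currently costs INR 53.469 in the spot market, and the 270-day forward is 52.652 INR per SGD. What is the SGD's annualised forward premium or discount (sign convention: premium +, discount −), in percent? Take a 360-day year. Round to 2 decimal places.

-2.04%

T = 270/360 years.
(F − S)/S = (52.652 − 53.469)/53.469 = -0.0152799.
Annualise by dividing by T: -0.0152799 / (270/360) = -0.020373 → -2.04%.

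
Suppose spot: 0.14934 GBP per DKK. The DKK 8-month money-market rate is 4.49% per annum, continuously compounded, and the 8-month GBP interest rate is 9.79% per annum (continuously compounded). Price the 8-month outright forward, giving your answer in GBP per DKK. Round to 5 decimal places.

0.15471

T = 8/12 years.
GBP growth factor: e^(0.0979×8/12) = 1.0674436.
DKK growth factor: e^(0.0449×8/12) = 1.0303858.
CIP: F = S · (grow GBP)/(grow DKK) = 0.14934 × 1.0674436/1.0303858 = 0.1547110 GBP per DKK.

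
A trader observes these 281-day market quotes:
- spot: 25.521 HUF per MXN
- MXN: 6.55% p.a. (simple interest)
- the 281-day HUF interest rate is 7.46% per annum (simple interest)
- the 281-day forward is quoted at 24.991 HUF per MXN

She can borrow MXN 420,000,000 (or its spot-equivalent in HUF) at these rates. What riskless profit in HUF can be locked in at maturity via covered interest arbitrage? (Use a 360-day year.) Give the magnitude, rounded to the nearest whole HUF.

T = 281/360 years.
Route A — deposit MXN, sell forward: 420,000,000 × 1.051126388889 × 24.991 = HUF 11,032,853,825.58.
Route B — convert at spot, deposit HUF: 420,000,000 × 25.521 × 1.058229444444 = HUF 11,342,970,933.70.
The quoted forward undervalues MXN, so borrow MXN, convert to HUF at spot, deposit the HUF at 7.46%, and buy MXN forward at 24.991 to cover the loan.
Arbitrage profit = |11,032,853,825.58 − 11,342,970,933.70| = HUF 310,117,108.

HUF 310,117,108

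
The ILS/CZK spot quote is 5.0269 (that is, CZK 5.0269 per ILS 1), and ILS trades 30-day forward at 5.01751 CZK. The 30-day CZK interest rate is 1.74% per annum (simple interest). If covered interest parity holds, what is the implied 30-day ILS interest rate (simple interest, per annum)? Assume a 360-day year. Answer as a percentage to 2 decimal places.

T = 30/360 years.
By CIP, F/S equals the CZK-to-ILS growth ratio: 5.01751/5.0269 = 0.9981320.
CZK growth factor: 1 + 0.0174×30/360 = 1.001450.
So the ILS growth factor = 1.0033242.
r = (1.0033242 − 1)/(30/360) = 0.039890 → 3.99%.

3.99%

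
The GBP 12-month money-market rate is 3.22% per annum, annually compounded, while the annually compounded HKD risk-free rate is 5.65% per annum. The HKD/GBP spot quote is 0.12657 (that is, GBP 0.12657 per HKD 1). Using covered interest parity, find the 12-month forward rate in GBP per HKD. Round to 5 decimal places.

0.12366

T = 1 year.
GBP accumulates by (1 + 0.0322)^1 = 1.032200.
HKD accumulates by (1 + 0.0565)^1 = 1.056500.
Forward (GBP per HKD) = 0.12657 × 1.032200 / 1.056500 = 0.1236588.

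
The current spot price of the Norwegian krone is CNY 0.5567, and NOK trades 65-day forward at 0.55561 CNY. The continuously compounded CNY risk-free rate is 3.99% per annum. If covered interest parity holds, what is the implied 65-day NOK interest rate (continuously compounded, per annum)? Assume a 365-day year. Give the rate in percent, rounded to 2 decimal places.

T = 65/365 years.
By CIP, F/S equals the CNY-to-NOK growth ratio: 0.55561/0.5567 = 0.9980420.
CNY growth factor: e^(0.0399×65/365) = 1.0071308.
Hence g_NOK = 1.0091066.
r = ln(1.0091066)/(65/365) = 0.050906 → 5.09%.

5.09%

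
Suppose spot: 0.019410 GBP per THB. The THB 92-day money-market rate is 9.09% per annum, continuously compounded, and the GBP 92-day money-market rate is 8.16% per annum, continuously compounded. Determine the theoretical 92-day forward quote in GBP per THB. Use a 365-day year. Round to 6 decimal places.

T = 92/365 years.
GBP growth factor: e^(0.0816×92/365) = 1.0207806.
Growth of 1 THB over T: e^(0.0909×92/365) = 1.0231763.
CIP: F = S · (grow GBP)/(grow THB) = 0.01941 × 1.0207806/1.0231763 = 0.01936455 GBP per THB.

0.019365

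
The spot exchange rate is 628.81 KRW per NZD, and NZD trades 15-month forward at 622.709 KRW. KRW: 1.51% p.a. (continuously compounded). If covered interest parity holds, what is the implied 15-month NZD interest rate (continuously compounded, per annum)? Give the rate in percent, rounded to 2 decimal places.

T = 15/12 years.
CIP gives F = S · g_KRW/g_NZD, so g_KRW/g_NZD = 622.709/628.81 = 0.9902975.
The KRW side grows by e^(0.0151×15/12) = 1.0190543.
So the NZD growth factor = 1.0290385.
r = ln(1.0290385)/(15/12) = 0.022900 → 2.29%.

2.29%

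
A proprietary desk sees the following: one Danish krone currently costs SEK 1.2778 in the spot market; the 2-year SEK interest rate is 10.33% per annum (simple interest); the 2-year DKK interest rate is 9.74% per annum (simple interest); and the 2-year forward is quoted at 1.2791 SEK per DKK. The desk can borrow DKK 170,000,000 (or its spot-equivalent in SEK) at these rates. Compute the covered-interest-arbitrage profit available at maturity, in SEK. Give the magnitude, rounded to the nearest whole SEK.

T = 2 years.
Invest the DKK and cover forward: 170,000,000 × 1.194800 × 1.2791 = SEK 259,805,675.60.
Convert at spot and invest in SEK: 170,000,000 × 1.2778 × 1.206600 = SEK 262,104,891.60.
The quoted forward undervalues DKK, so borrow DKK, convert to SEK at spot, deposit the SEK at 10.33%, and buy DKK forward at 1.2791 to cover the loan.
Arbitrage profit = |259,805,675.60 − 262,104,891.60| = SEK 2,299,216.

SEK 2,299,216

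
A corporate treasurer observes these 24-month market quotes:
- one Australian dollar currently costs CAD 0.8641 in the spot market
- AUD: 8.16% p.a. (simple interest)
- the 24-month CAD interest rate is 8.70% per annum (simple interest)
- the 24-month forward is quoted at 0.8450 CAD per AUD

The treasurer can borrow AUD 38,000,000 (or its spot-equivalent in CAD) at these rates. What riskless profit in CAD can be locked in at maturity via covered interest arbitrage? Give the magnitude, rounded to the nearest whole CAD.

CAD 1,198,877

T = 2 years.
Keep in AUD, deliver into the forward: 38,000,000·1.163200·0.8450 = CAD 37,350,352.00.
Swap to CAD now, deposit: 38,000,000·0.8641·1.174000 = CAD 38,549,229.20.
The quoted forward undervalues AUD, so borrow AUD, convert to CAD at spot, deposit the CAD at 8.70%, and buy AUD forward at 0.8450 to cover the loan.
Arbitrage profit = |37,350,352.00 − 38,549,229.20| = CAD 1,198,877.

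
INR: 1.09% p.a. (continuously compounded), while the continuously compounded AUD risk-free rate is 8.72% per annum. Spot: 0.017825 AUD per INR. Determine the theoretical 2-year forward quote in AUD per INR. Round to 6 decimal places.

T = 2 years.
Growth of 1 AUD over T: e^(0.0872×2) = 1.1905317.
INR accumulates by e^(0.0109×2) = 1.0220394.
So F = 0.017825 × 1.1905317 / 1.0220394 = 0.02076361 (AUD/INR).

0.020764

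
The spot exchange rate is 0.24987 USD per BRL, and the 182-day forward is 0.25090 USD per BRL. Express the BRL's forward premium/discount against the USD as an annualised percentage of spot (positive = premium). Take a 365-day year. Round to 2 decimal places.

+0.83%

T = 182/365 years.
(F − S)/S = (0.25090 − 0.24987)/0.24987 = 0.0041221.
×(1/T) gives 0.83% p.a.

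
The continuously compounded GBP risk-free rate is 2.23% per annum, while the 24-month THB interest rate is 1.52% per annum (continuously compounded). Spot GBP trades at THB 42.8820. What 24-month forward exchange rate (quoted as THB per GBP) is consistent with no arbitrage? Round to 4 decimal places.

T = 2 years.
Growth of 1 THB over T: e^(0.0152×2) = 1.0308668.
GBP accumulates by e^(0.0223×2) = 1.04560953.
Forward (THB per GBP) = 42.882 × 1.0308668 / 1.04560953 = 42.277379.

42.2774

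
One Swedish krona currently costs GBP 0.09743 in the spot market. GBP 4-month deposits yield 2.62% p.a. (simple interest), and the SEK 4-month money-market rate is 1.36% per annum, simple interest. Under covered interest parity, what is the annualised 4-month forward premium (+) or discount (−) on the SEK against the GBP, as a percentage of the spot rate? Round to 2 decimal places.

+1.25%

T = 4/12 years.
No-arbitrage forward: 0.09743 × 1.0087333 / 1.0045333 = 0.09783736 GBP/SEK.
Annualised premium = (F − S)/S × (1/T) = (0.09783736 − 0.09743)/0.09743 ÷ (4/12) = 1.25%.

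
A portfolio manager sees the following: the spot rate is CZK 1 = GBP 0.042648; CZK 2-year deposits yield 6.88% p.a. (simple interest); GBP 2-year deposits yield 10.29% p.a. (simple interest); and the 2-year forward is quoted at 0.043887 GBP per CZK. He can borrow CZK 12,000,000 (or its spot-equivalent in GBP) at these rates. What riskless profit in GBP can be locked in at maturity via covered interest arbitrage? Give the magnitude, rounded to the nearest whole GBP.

GBP 17,989

T = 2 years.
Invest the CZK and cover forward: 12,000,000 × 1.137600 × 0.043887 = GBP 599,110.21.
Convert at spot and invest in GBP: 12,000,000 × 0.042648 × 1.205800 = GBP 617,099.50.
The quoted forward undervalues CZK, so borrow CZK, convert to GBP at spot, deposit the GBP at 10.29%, and buy CZK forward at 0.043887 to cover the loan.
Arbitrage profit = |599,110.21 − 617,099.50| = GBP 17,989.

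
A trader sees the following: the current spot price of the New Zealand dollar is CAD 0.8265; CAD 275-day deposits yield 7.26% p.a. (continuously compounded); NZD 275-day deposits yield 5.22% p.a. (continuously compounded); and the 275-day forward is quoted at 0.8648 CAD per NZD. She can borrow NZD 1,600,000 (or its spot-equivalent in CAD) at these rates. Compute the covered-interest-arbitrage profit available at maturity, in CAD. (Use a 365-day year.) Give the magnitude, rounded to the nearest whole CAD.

T = 275/365 years.
Invest the NZD and cover forward: 1,600,000 × 1.040112382 × 0.8648 = CAD 1,439,182.70.
Convert at spot and invest in CAD: 1,600,000 × 0.8265 × 1.056222253 = CAD 1,396,748.31.
The quoted forward overvalues NZD, so borrow CAD, buy NZD at spot, deposit the NZD at 5.22%, and sell the proceeds forward at 0.8648.
Arbitrage profit = |1,439,182.70 − 1,396,748.31| = CAD 42,434.

CAD 42,434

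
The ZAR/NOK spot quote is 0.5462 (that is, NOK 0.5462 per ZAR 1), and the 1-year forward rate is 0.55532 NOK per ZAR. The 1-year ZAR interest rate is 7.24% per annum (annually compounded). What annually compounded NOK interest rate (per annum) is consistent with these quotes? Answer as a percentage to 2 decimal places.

T = 1 year.
By CIP, F/S equals the NOK-to-ZAR growth ratio: 0.55532/0.5462 = 1.0166972.
The ZAR side grows by (1 + 0.0724)^1 = 1.072400.
So the NOK growth factor = 1.0903061.
r = 1.0903061^(1/1) − 1 = 0.090306 → 9.03%.

9.03%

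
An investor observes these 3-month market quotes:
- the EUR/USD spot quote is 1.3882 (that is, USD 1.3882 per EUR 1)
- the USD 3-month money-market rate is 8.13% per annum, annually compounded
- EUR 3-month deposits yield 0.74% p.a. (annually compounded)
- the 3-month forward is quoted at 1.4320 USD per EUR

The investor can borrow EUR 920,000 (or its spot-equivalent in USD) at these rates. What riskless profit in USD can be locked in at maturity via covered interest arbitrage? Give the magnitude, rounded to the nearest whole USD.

USD 17,524

T = 3/12 years.
Keep in EUR, deliver into the forward: 920,000·1.001844888·1.4320 = USD 1,319,870.53.
Swap to USD now, deposit: 920,000·1.3882·1.01973318 = USD 1,302,346.11.
The quoted forward overvalues EUR, so borrow USD, buy EUR at spot, deposit the EUR at 0.74%, and sell the proceeds forward at 1.4320.
Profit = 1,319,870.53 − 1,302,346.11 = USD 17,524.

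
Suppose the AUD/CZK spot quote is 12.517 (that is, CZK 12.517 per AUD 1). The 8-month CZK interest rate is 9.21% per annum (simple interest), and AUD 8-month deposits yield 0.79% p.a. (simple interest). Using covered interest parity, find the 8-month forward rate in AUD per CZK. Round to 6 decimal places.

0.075666

T = 8/12 years.
CZK growth factor: 1 + 0.0921×8/12 = 1.061400.
Growth of 1 AUD over T: 1 + 0.0079×8/12 = 1.0052667.
So F = 12.517 × 1.061400 / 1.0052667 = 13.21594 (CZK/AUD).
Invert for AUD per CZK: 1 / 13.21594 = 0.075666.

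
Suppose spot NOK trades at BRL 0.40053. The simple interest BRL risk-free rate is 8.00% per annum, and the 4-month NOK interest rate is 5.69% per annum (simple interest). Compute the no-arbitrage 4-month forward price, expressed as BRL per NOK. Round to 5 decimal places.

T = 4/12 years.
BRL accumulates by 1 + 0.0800×4/12 = 1.0266667.
NOK growth factor: 1 + 0.0569×4/12 = 1.0189667.
Forward (BRL per NOK) = 0.40053 × 1.0266667 / 1.0189667 = 0.4035567.

0.40356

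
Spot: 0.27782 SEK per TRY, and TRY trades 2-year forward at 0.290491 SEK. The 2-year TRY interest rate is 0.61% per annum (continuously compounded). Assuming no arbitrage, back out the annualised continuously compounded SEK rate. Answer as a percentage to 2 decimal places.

2.84%

T = 2 years.
CIP gives F = S · g_SEK/g_TRY, so g_SEK/g_TRY = 0.290491/0.27782 = 1.0456087.
The TRY side grows by e^(0.0061×2) = 1.0122747.
Hence g_SEK = 1.0584432.
r = ln(1.0584432)/2 = 0.028400 → 2.84%.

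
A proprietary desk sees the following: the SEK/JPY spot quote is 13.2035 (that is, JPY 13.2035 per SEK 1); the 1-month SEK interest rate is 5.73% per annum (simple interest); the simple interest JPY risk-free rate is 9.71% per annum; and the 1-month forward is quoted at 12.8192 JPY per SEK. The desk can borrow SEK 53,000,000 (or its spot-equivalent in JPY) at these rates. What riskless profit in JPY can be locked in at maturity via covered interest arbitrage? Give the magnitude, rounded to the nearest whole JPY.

JPY 22,786,112

T = 1/12 years.
Keep in SEK, deliver into the forward: 53,000,000·1.004775·12.8192 = JPY 682,661,819.04.
Swap to JPY now, deposit: 53,000,000·13.2035·1.00809166667 = JPY 705,447,931.01.
The quoted forward undervalues SEK, so borrow SEK, convert to JPY at spot, deposit the JPY at 9.71%, and buy SEK forward at 12.8192 to cover the loan.
The gap between the two covered legs is JPY 22,786,112.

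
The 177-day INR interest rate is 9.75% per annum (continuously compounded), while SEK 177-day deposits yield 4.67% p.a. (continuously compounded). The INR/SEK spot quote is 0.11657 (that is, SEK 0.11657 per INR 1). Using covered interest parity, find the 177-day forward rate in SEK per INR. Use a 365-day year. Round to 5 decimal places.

0.11373

T = 177/365 years.
Growth of 1 SEK over T: e^(0.0467×177/365) = 1.0229047.
Growth of 1 INR over T: e^(0.0975×177/365) = 1.0484164.
CIP: F = S · (grow SEK)/(grow INR) = 0.11657 × 1.0229047/1.0484164 = 0.1137334 SEK per INR.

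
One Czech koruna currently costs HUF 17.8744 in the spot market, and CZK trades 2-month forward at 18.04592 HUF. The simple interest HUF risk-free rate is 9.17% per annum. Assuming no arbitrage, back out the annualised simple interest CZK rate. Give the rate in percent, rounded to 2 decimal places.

3.38%

T = 2/12 years.
By CIP, F/S equals the HUF-to-CZK growth ratio: 18.04592/17.8744 = 1.0095958.
HUF growth factor: 1 + 0.0917×2/12 = 1.0152833.
That pins the CZK growth at 1.0056334.
(1.0056334 − 1)/T = 0.033800, i.e. 3.38%.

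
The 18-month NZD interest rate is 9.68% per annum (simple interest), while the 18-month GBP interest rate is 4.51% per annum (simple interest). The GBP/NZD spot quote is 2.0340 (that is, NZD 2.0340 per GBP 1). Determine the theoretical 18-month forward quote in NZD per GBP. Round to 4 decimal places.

T = 18/12 years.
NZD growth factor: 1 + 0.0968×18/12 = 1.145200.
GBP growth factor: 1 + 0.0451×18/12 = 1.067650.
Forward (NZD per GBP) = 2.034 × 1.145200 / 1.067650 = 2.181742.

2.1817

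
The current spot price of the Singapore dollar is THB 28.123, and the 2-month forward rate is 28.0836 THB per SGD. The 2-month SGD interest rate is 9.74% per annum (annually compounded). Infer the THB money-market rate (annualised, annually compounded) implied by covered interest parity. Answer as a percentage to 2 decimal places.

8.82%

T = 2/12 years.
CIP gives F = S · g_THB/g_SGD, so g_THB/g_SGD = 28.0836/28.123 = 0.9985990.
SGD growth factor: (1 + 0.0974)^(2/12) = 1.0156112.
That pins the THB growth at 1.0141883.
r = 1.0141883^(12/2) − 1 = 0.088207 → 8.82%.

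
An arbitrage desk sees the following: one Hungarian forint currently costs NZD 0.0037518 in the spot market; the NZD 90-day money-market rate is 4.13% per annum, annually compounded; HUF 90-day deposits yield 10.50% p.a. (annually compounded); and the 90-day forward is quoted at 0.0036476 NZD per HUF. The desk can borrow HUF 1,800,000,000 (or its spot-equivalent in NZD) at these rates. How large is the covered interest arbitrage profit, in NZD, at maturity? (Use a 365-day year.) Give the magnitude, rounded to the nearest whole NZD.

T = 90/365 years.
Route A — deposit HUF, sell forward: 1,800,000,000 × 1.024924957 × 0.0036476 = NZD 6,729,329.29.
Route B — convert at spot, deposit NZD: 1,800,000,000 × 0.0037518 × 1.010028843 = NZD 6,820,967.18.
The quoted forward undervalues HUF, so borrow HUF, convert to NZD at spot, deposit the NZD at 4.13%, and buy HUF forward at 0.0036476 to cover the loan.
Arbitrage profit = |6,729,329.29 − 6,820,967.18| = NZD 91,638.

NZD 91,638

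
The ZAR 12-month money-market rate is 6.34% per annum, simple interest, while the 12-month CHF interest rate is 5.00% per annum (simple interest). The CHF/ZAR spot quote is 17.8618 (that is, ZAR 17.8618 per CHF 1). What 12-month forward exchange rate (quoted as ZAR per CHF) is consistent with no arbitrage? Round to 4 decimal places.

T = 1 year.
ZAR accumulates by 1 + 0.0634×1 = 1.063400.
CHF growth factor: 1 + 0.0500×1 = 1.050000.
So F = 17.8618 × 1.063400 / 1.050000 = 18.089751 (ZAR/CHF).

18.0898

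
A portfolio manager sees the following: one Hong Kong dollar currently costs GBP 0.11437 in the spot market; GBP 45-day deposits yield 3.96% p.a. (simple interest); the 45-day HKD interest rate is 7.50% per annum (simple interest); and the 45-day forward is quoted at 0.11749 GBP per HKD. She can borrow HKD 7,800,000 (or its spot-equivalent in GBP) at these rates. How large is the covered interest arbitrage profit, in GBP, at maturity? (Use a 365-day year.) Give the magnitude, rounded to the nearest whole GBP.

GBP 28,454

T = 45/365 years.
Keep in HKD, deliver into the forward: 7,800,000·1.00924658·0.11749 = GBP 924,895.77.
Swap to GBP now, deposit: 7,800,000·0.11437·1.00488219 = GBP 896,441.33.
The quoted forward overvalues HKD, so borrow GBP, buy HKD at spot, deposit the HKD at 7.50%, and sell the proceeds forward at 0.11749.
The gap between the two covered legs is GBP 28,454.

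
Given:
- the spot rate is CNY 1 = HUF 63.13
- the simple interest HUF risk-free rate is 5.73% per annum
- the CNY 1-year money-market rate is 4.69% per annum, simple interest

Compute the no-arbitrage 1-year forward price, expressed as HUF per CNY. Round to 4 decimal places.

63.7571

T = 1 year.
HUF growth factor: 1 + 0.0573×1 = 1.057300.
CNY accumulates by 1 + 0.0469×1 = 1.046900.
Forward (HUF per CNY) = 63.13 × 1.057300 / 1.046900 = 63.757139.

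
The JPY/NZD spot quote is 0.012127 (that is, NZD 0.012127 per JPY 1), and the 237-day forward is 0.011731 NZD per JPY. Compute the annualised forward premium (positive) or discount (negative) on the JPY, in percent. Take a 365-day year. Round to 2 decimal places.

-5.03%

T = 237/365 years.
(F − S)/S = (0.011731 − 0.012127)/0.012127 = -0.0326544.
×(1/T) gives -5.03% p.a.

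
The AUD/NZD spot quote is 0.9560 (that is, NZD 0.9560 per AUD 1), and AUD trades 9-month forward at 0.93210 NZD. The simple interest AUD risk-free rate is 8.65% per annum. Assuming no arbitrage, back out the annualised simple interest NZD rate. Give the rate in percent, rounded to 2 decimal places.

5.10%

T = 9/12 years.
F/S = 0.9321/0.956 = 0.9750000 = (growth of NZD) / (growth of AUD).
AUD growth factor: 1 + 0.0865×9/12 = 1.064875.
Hence g_NZD = 1.0382531.
r = (1.0382531 − 1)/(9/12) = 0.051004 → 5.10%.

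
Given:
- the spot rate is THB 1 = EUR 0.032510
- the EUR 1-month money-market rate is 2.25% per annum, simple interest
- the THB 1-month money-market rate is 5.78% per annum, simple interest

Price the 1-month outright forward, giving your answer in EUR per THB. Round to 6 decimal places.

0.032415

T = 1/12 years.
Growth of 1 EUR over T: 1 + 0.0225×1/12 = 1.001875.
Growth of 1 THB over T: 1 + 0.0578×1/12 = 1.0048167.
So F = 0.03251 × 1.001875 / 1.0048167 = 0.03241482 (EUR/THB).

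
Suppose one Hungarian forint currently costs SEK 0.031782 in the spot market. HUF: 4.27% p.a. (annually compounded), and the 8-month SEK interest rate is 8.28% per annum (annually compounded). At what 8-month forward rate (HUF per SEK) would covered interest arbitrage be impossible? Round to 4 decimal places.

30.6826

T = 8/12 years.
SEK accumulates by (1 + 0.0828)^(8/12) = 1.05446499.
HUF growth factor: (1 + 0.0427)^(8/12) = 1.02826783.
Forward (SEK per HUF) = 0.031782 × 1.05446499 / 1.02826783 = 0.032591709.
Invert for HUF per SEK: 1 / 0.032591709 = 30.6826.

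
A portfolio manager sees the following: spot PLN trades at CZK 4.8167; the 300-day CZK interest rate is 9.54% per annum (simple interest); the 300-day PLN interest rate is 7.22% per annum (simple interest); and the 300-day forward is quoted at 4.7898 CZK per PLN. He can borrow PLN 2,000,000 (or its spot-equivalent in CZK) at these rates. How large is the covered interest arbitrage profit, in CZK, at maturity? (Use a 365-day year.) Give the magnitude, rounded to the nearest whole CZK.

CZK 240,687

T = 300/365 years.
Invest the PLN and cover forward: 2,000,000 × 1.059342466 × 4.7898 = CZK 10,148,077.09.
Convert at spot and invest in CZK: 2,000,000 × 4.8167 × 1.078410959 = CZK 10,388,764.13.
The quoted forward undervalues PLN, so borrow PLN, convert to CZK at spot, deposit the CZK at 9.54%, and buy PLN forward at 4.7898 to cover the loan.
Profit = 10,388,764.13 − 10,148,077.09 = CZK 240,687.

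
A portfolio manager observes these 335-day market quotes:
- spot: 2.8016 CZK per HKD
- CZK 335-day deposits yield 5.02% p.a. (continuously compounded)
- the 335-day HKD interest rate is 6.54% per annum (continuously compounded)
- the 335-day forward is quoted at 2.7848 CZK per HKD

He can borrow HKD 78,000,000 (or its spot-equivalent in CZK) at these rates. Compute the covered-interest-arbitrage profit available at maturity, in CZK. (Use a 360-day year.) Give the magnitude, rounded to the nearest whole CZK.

CZK 1,869,114

T = 335/360 years.
Route A — deposit HKD, sell forward: 78,000,000 × 1.06274834751 × 2.7848 = CZK 230,844,244.66.
Route B — convert at spot, deposit CZK: 78,000,000 × 2.8016 × 1.04782217262 = CZK 228,975,130.71.
The quoted forward overvalues HKD, so borrow CZK, buy HKD at spot, deposit the HKD at 6.54%, and sell the proceeds forward at 2.7848.
Profit = 230,844,244.66 − 228,975,130.71 = CZK 1,869,114.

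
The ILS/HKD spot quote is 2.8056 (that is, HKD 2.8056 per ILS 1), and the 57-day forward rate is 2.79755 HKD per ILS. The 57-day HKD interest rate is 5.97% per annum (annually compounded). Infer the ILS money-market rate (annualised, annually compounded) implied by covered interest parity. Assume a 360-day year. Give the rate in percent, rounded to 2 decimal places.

7.91%

T = 57/360 years.
By CIP, F/S equals the HKD-to-ILS growth ratio: 2.79755/2.8056 = 0.9971307.
The HKD side grows by (1 + 0.0597)^(57/360) = 1.0092234.
That pins the ILS growth at 1.0121275.
Annualise: 1.0121275^(360/57) − 1 = 0.079107 = 7.91%.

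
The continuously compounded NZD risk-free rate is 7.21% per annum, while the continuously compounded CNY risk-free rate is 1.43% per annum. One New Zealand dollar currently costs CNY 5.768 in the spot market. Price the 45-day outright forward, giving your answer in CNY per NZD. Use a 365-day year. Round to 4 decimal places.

T = 45/365 years.
CNY growth factor: e^(0.0143×45/365) = 1.0017646.
Growth of 1 NZD over T: e^(0.0721×45/365) = 1.0089287.
So F = 5.768 × 1.0017646 / 1.0089287 = 5.727043 (CNY/NZD).

5.7270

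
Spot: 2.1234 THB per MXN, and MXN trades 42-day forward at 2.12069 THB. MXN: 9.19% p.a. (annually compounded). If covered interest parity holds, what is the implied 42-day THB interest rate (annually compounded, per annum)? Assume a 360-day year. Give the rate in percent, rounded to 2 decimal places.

8.00%

T = 42/360 years.
F/S = 2.12069/2.1234 = 0.9987237 = (growth of THB) / (growth of MXN).
MXN growth factor: (1 + 0.0919)^(42/360) = 1.010310.
Hence g_THB = 1.0090205.
r = 1.0090205^(360/42) − 1 = 0.080012 → 8.00%.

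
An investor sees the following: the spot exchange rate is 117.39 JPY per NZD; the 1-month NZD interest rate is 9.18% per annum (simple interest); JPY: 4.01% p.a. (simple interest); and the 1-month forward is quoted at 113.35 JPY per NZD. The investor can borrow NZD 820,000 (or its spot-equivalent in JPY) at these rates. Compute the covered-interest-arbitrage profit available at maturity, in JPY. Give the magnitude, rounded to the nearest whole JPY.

JPY 2,923,424

T = 1/12 years.
Invest the NZD and cover forward: 820,000 × 1.007650 × 113.35 = JPY 93,658,044.55.
Convert at spot and invest in JPY: 820,000 × 117.39 × 1.0033416667 = JPY 96,581,468.17.
The quoted forward undervalues NZD, so borrow NZD, convert to JPY at spot, deposit the JPY at 4.01%, and buy NZD forward at 113.35 to cover the loan.
Profit = 96,581,468.17 − 93,658,044.55 = JPY 2,923,424.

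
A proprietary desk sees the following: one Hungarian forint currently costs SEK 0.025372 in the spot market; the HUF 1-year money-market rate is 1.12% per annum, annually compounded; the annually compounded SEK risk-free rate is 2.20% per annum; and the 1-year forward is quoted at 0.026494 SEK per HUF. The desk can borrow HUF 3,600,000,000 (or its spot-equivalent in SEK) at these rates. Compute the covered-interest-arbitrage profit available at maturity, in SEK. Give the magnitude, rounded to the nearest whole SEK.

T = 1 year.
Keep in HUF, deliver into the forward: 3,600,000,000·1.011200·0.026494 = SEK 96,446,638.08.
Swap to SEK now, deposit: 3,600,000,000·0.025372·1.022000 = SEK 93,348,662.40.
The quoted forward overvalues HUF, so borrow SEK, buy HUF at spot, deposit the HUF at 1.12%, and sell the proceeds forward at 0.026494.
Arbitrage profit = |96,446,638.08 − 93,348,662.40| = SEK 3,097,976.

SEK 3,097,976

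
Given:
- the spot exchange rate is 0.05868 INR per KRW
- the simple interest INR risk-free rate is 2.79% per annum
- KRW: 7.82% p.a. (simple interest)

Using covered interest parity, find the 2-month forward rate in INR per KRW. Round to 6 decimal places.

0.058194

T = 2/12 years.
INR growth factor: 1 + 0.0279×2/12 = 1.004650.
Growth of 1 KRW over T: 1 + 0.0782×2/12 = 1.0130333.
Forward (INR per KRW) = 0.05868 × 1.004650 / 1.0130333 = 0.05819440.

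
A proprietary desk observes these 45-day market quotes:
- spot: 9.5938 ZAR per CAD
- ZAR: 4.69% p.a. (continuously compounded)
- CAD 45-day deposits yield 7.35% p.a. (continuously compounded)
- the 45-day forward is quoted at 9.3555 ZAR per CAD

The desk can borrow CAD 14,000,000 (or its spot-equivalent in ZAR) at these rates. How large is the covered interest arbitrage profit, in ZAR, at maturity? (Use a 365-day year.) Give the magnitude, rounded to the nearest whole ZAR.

T = 45/365 years.
Invest the CAD and cover forward: 14,000,000 × 1.00910282483 × 9.3555 = ZAR 132,169,260.69.
Convert at spot and invest in ZAR: 14,000,000 × 9.5938 × 1.00579894092 = ZAR 135,092,074.31.
The quoted forward undervalues CAD, so borrow CAD, convert to ZAR at spot, deposit the ZAR at 4.69%, and buy CAD forward at 9.3555 to cover the loan.
Arbitrage profit = |132,169,260.69 − 135,092,074.31| = ZAR 2,922,814.

ZAR 2,922,814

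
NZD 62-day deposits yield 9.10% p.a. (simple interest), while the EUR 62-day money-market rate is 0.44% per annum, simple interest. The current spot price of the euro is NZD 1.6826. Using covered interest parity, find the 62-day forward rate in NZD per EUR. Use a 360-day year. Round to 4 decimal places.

1.7077

T = 62/360 years.
Growth of 1 NZD over T: 1 + 0.0910×62/360 = 1.0156722.
Growth of 1 EUR over T: 1 + 0.0044×62/360 = 1.0007578.
So F = 1.6826 × 1.0156722 / 1.0007578 = 1.707676 (NZD/EUR).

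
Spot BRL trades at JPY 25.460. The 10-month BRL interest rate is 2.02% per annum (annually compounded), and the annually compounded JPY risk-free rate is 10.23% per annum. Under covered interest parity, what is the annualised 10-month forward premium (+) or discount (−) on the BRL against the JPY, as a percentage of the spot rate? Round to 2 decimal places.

T = 10/12 years.
No-arbitrage forward: 25.46 × 1.0845507 / 1.0168052 = 27.156294 JPY/BRL.
(F − S)/S ÷ T = (27.156294 − 25.46)/25.46/(10/12) = 0.079951 → 8.00%.

+8.00%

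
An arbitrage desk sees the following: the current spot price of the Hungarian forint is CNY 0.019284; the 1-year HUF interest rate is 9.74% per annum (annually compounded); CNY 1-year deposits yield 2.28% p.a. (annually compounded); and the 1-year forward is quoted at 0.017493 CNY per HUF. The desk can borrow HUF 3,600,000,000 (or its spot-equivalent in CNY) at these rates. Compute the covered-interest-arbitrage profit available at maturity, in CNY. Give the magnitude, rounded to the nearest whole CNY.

CNY 1,896,685

T = 1 year.
Invest the HUF and cover forward: 3,600,000,000 × 1.097400 × 0.017493 = CNY 69,108,545.52.
Convert at spot and invest in CNY: 3,600,000,000 × 0.019284 × 1.022800 = CNY 71,005,230.72.
The quoted forward undervalues HUF, so borrow HUF, convert to CNY at spot, deposit the CNY at 2.28%, and buy HUF forward at 0.017493 to cover the loan.
Arbitrage profit = |69,108,545.52 − 71,005,230.72| = CNY 1,896,685.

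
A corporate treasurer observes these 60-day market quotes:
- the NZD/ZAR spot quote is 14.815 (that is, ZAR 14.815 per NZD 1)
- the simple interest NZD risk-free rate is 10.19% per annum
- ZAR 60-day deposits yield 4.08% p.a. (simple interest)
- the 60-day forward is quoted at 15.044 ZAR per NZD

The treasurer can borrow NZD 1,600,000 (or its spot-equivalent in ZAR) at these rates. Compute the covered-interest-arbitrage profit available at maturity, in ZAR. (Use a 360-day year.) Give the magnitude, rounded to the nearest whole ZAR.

ZAR 614,008

T = 60/360 years.
Route A — deposit NZD, sell forward: 1,600,000 × 1.0169833333 × 15.044 = ZAR 24,479,195.63.
Route B — convert at spot, deposit ZAR: 1,600,000 × 14.815 × 1.006800 = ZAR 23,865,187.20.
The quoted forward overvalues NZD, so borrow ZAR, buy NZD at spot, deposit the NZD at 10.19%, and sell the proceeds forward at 15.044.
The gap between the two covered legs is ZAR 614,008.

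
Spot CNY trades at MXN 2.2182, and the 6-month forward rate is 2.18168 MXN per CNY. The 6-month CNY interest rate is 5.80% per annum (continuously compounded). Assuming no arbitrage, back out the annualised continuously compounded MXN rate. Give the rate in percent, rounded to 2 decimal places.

T = 6/12 years.
CIP gives F = S · g_MXN/g_CNY, so g_MXN/g_CNY = 2.18168/2.2182 = 0.9835362.
CNY growth factor: e^(0.0580×6/12) = 1.0294246.
So the MXN growth factor = 1.0124764.
Take logs: ln 1.0124764 / (6/12) = 0.024798, so 2.48%.

2.48%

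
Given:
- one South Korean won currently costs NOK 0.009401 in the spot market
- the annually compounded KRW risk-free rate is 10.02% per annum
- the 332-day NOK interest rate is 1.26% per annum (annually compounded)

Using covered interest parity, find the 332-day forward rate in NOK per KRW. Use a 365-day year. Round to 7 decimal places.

0.0087176

T = 332/365 years.
NOK growth factor: (1 + 0.0126)^(332/365) = 1.0114543.
Growth of 1 KRW over T: (1 + 0.1002)^(332/365) = 1.0907423.
So F = 0.009401 × 1.0114543 / 1.0907423 = 0.008717625 (NOK/KRW).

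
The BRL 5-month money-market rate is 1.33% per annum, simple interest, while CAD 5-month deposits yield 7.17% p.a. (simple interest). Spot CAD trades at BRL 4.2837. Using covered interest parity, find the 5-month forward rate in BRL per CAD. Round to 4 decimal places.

4.1825

T = 5/12 years.
Growth of 1 BRL over T: 1 + 0.0133×5/12 = 1.0055417.
Growth of 1 CAD over T: 1 + 0.0717×5/12 = 1.029875.
So F = 4.2837 × 1.0055417 / 1.029875 = 4.182487 (BRL/CAD).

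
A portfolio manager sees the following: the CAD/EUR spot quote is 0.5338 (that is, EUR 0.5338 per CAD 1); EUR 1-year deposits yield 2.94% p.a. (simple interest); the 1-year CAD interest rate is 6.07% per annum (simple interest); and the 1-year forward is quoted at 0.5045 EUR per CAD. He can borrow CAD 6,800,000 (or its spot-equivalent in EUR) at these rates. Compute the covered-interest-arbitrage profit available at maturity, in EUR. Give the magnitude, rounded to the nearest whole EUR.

T = 1 year.
Keep in CAD, deliver into the forward: 6,800,000·1.060700·0.5045 = EUR 3,638,837.42.
Swap to EUR now, deposit: 6,800,000·0.5338·1.029400 = EUR 3,736,557.30.
The quoted forward undervalues CAD, so borrow CAD, convert to EUR at spot, deposit the EUR at 2.94%, and buy CAD forward at 0.5045 to cover the loan.
The gap between the two covered legs is EUR 97,720.

EUR 97,720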